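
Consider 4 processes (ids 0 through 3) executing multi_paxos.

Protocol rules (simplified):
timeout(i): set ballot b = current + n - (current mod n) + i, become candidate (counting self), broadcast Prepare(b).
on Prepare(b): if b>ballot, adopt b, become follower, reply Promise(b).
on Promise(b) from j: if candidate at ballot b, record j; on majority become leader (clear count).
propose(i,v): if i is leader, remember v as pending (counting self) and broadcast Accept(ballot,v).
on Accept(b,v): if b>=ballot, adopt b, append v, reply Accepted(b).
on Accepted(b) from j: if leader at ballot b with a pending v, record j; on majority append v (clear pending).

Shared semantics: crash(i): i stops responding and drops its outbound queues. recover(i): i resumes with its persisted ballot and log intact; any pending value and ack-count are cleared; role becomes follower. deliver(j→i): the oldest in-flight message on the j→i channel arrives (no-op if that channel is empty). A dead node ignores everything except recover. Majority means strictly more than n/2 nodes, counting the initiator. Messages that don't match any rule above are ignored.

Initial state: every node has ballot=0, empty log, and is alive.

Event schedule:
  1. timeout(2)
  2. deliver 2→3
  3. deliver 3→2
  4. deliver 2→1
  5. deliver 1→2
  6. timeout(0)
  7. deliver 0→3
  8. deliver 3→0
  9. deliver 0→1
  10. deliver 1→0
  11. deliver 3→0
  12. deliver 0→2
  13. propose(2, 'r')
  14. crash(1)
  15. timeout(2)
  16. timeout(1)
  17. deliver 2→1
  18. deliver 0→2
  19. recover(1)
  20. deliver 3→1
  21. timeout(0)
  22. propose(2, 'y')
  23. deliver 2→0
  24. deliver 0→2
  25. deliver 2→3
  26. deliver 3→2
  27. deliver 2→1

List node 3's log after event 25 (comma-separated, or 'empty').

1. timeout(2):  <2:cand b6 ->
2. deliver 2→3:  <3:foll b6 ->
3. deliver 3→2:  nop
4. deliver 2→1:  <1:foll b6 ->
5. deliver 1→2:  <2:lead b6 ->
6. timeout(0):  <0:cand b4 ->
7. deliver 0→3:  nop
8. deliver 3→0:  nop
9. deliver 0→1:  nop
10. deliver 1→0:  nop
11. deliver 3→0:  nop
12. deliver 0→2:  nop
13. propose(2,'r'):  nop
14. crash(1):  <1:✗foll b6 ->
15. timeout(2):  <2:cand b10 ->
16. timeout(1):  nop
17. deliver 2→1:  nop
18. deliver 0→2:  nop
19. recover(1):  <1:foll b6 ->
20. deliver 3→1:  nop
21. timeout(0):  <0:cand b8 ->
22. propose(2,'y'):  nop
23. deliver 2→0:  nop
24. deliver 0→2:  nop
25. deliver 2→3:  <3:foll b6 r>

r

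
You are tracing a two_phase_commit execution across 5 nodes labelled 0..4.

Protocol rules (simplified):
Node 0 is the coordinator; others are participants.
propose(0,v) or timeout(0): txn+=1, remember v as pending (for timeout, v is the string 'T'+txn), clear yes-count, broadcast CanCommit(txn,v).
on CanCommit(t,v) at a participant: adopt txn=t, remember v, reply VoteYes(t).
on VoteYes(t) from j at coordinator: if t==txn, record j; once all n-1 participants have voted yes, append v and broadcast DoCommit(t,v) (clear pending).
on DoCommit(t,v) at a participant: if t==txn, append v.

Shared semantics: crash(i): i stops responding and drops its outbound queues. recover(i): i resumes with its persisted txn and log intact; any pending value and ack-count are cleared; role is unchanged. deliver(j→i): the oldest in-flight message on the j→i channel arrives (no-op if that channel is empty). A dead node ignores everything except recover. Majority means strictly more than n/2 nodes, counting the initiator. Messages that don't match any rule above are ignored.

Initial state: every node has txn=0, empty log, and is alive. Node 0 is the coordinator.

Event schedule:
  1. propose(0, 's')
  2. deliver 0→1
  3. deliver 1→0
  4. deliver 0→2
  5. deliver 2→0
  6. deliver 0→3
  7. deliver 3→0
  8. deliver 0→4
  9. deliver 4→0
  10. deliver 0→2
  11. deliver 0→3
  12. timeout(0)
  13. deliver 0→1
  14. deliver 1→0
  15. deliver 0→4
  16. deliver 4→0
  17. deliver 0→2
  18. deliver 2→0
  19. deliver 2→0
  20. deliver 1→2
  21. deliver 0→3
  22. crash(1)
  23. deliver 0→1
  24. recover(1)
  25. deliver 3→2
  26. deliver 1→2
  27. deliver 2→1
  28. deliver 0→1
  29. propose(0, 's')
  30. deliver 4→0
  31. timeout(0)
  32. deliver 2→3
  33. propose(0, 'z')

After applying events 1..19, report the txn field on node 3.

1

step 1 propose(0,'s'): 0={coor,t=1,log=-}
step 2 deliver 0→1: 1={part,t=1,log=-}
step 3 deliver 1→0: —
step 4 deliver 0→2: 2={part,t=1,log=-}
step 5 deliver 2→0: —
step 6 deliver 0→3: 3={part,t=1,log=-}
step 7 deliver 3→0: —
step 8 deliver 0→4: 4={part,t=1,log=-}
step 9 deliver 4→0: 0={coor,t=1,log=s}
step 10 deliver 0→2: 2={part,t=1,log=s}
step 11 deliver 0→3: 3={part,t=1,log=s}
step 12 timeout(0): 0={coor,t=2,log=s}
step 13 deliver 0→1: 1={part,t=1,log=s}
step 14 deliver 1→0: —
step 15 deliver 0→4: 4={part,t=1,log=s}
step 16 deliver 4→0: —
step 17 deliver 0→2: 2={part,t=2,log=s}
step 18 deliver 2→0: —
step 19 deliver 2→0: —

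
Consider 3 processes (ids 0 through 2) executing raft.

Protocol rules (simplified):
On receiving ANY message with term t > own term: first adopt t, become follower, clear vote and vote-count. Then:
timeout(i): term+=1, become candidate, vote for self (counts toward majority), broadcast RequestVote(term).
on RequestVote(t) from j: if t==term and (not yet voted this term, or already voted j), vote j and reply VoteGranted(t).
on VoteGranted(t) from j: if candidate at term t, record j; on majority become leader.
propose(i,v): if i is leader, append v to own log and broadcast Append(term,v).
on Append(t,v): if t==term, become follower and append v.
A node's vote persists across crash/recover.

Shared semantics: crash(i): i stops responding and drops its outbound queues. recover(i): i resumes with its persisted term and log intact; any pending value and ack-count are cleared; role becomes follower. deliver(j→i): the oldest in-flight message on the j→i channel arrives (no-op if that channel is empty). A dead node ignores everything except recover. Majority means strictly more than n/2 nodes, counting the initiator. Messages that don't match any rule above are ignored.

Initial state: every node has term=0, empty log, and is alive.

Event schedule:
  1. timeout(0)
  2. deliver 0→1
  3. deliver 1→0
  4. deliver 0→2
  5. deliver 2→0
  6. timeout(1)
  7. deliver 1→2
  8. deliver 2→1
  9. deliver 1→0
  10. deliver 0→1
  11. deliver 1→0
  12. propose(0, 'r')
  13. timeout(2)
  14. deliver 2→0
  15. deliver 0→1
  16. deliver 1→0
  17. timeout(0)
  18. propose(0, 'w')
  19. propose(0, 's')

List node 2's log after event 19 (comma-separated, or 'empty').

[1] timeout(0) → N0(cand t1 [-])
[2] deliver 0→1 → N1(foll t1 [-])
[3] deliver 1→0 → N0(lead t1 [-])
[4] deliver 0→2 → N2(foll t1 [-])
[5] deliver 2→0 → ∅
[6] timeout(1) → N1(cand t2 [-])
[7] deliver 1→2 → N2(foll t2 [-])
[8] deliver 2→1 → N1(lead t2 [-])
[9] deliver 1→0 → N0(foll t2 [-])
[10] deliver 0→1 → ∅
[11] deliver 1→0 → ∅
[12] propose(0,'r') → ∅
[13] timeout(2) → N2(cand t3 [-])
[14] deliver 2→0 → N0(foll t3 [-])
[15] deliver 0→1 → ∅
[16] deliver 1→0 → ∅
[17] timeout(0) → N0(cand t4 [-])
[18] propose(0,'w') → ∅
[19] propose(0,'s') → ∅

empty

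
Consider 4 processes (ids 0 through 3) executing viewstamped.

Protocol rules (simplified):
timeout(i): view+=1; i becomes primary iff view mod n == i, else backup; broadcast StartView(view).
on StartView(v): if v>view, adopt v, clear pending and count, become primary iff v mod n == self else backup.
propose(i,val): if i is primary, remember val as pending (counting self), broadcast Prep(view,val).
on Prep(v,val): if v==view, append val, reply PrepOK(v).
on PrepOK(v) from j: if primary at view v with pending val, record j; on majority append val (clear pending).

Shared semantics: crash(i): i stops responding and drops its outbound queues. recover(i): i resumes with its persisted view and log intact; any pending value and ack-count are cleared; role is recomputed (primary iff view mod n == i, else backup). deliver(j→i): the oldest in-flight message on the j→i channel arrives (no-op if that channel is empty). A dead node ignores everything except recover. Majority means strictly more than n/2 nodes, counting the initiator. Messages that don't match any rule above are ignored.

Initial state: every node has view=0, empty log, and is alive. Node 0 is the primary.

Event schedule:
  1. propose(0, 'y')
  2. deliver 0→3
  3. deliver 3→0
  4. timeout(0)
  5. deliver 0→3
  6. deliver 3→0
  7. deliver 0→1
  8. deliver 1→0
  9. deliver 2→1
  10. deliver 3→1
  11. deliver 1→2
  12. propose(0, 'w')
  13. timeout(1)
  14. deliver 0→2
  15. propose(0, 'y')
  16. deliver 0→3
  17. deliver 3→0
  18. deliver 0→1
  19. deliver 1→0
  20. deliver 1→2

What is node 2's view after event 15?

[1] propose(0,'y') → ∅
[2] deliver 0→3 → N3(back v0 [y])
[3] deliver 3→0 → ∅
[4] timeout(0) → N0(back v1 [-])
[5] deliver 0→3 → N3(back v1 [y])
[6] deliver 3→0 → ∅
[7] deliver 0→1 → N1(back v0 [y])
[8] deliver 1→0 → ∅
[9] deliver 2→1 → ∅
[10] deliver 3→1 → ∅
[11] deliver 1→2 → ∅
[12] propose(0,'w') → ∅
[13] timeout(1) → N1(prim v1 [y])
[14] deliver 0→2 → N2(back v0 [y])
[15] propose(0,'y') → ∅

0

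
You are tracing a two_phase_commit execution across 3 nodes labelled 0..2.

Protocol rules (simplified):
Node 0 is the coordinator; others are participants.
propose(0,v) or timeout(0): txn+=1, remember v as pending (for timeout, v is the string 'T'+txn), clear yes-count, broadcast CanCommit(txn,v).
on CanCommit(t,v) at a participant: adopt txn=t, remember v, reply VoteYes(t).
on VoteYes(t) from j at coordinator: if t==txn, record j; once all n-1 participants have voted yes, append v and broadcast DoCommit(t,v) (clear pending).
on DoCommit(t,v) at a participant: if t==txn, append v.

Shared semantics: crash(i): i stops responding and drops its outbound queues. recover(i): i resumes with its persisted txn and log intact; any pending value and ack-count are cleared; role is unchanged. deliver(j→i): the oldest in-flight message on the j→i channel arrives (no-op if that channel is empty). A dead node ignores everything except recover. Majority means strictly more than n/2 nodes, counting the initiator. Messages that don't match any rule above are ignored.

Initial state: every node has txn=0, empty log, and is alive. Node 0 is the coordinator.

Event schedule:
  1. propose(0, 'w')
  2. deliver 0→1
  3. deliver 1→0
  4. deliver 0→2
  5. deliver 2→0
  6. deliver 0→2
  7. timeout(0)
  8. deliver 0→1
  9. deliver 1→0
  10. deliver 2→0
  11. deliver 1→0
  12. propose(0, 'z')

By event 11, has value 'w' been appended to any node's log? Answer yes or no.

yes

e1 propose(0,'w'): 0[coor,t=1,-]
e2 deliver 0→1: 1[part,t=1,-]
e3 deliver 1→0: ·
e4 deliver 0→2: 2[part,t=1,-]
e5 deliver 2→0: 0[coor,t=1,w]
e6 deliver 0→2: 2[part,t=1,w]
e7 timeout(0): 0[coor,t=2,w]
e8 deliver 0→1: 1[part,t=1,w]
e9 deliver 1→0: ·
e10 deliver 2→0: ·
e11 deliver 1→0: ·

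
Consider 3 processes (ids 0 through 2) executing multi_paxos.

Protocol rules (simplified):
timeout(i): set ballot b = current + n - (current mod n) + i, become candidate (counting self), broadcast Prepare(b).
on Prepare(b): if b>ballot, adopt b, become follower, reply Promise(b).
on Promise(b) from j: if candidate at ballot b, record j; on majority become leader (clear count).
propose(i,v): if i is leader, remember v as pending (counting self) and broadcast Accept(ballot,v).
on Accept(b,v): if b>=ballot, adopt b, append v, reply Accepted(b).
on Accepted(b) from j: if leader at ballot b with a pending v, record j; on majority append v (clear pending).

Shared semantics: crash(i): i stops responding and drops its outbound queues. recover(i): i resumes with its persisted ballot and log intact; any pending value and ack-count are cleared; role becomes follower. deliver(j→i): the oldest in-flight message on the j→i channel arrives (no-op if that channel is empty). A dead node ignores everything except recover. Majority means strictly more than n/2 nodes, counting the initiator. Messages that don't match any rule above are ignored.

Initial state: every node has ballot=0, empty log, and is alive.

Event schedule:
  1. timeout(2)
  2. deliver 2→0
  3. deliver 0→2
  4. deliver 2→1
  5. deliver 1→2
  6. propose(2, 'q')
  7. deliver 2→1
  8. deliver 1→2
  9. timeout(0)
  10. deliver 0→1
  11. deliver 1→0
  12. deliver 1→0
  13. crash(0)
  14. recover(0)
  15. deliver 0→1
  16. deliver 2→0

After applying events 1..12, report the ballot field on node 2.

[1] timeout(2) → N2(cand b5 [-])
[2] deliver 2→0 → N0(foll b5 [-])
[3] deliver 0→2 → N2(lead b5 [-])
[4] deliver 2→1 → N1(foll b5 [-])
[5] deliver 1→2 → ∅
[6] propose(2,'q') → ∅
[7] deliver 2→1 → N1(foll b5 [q])
[8] deliver 1→2 → N2(lead b5 [q])
[9] timeout(0) → N0(cand b6 [-])
[10] deliver 0→1 → N1(foll b6 [q])
[11] deliver 1→0 → N0(lead b6 [-])
[12] deliver 1→0 → ∅

5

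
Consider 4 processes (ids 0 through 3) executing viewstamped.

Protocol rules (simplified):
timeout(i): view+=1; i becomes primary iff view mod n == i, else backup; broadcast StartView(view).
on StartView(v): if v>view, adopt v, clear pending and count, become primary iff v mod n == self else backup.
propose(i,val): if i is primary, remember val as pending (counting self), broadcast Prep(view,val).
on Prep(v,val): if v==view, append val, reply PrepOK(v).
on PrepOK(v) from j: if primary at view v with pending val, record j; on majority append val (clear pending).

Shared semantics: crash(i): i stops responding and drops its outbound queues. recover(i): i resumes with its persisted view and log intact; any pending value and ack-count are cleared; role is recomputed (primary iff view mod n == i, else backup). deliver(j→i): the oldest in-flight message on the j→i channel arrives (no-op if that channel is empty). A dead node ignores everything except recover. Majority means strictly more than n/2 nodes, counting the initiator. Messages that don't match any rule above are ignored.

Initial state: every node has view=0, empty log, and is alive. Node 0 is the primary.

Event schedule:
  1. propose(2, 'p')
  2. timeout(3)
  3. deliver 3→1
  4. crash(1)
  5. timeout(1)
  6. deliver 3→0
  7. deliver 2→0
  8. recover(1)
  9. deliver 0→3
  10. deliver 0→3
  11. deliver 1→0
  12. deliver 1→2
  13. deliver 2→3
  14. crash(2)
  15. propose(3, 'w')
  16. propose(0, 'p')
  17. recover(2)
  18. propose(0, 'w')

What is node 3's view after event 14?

1. propose(2,'p'):  nop
2. timeout(3):  <3:back v1 ->
3. deliver 3→1:  <1:prim v1 ->
4. crash(1):  <1:✗prim v1 ->
5. timeout(1):  nop
6. deliver 3→0:  <0:back v1 ->
7. deliver 2→0:  nop
8. recover(1):  <1:prim v1 ->
9. deliver 0→3:  nop
10. deliver 0→3:  nop
11. deliver 1→0:  nop
12. deliver 1→2:  nop
13. deliver 2→3:  nop
14. crash(2):  <2:✗back v0 ->

1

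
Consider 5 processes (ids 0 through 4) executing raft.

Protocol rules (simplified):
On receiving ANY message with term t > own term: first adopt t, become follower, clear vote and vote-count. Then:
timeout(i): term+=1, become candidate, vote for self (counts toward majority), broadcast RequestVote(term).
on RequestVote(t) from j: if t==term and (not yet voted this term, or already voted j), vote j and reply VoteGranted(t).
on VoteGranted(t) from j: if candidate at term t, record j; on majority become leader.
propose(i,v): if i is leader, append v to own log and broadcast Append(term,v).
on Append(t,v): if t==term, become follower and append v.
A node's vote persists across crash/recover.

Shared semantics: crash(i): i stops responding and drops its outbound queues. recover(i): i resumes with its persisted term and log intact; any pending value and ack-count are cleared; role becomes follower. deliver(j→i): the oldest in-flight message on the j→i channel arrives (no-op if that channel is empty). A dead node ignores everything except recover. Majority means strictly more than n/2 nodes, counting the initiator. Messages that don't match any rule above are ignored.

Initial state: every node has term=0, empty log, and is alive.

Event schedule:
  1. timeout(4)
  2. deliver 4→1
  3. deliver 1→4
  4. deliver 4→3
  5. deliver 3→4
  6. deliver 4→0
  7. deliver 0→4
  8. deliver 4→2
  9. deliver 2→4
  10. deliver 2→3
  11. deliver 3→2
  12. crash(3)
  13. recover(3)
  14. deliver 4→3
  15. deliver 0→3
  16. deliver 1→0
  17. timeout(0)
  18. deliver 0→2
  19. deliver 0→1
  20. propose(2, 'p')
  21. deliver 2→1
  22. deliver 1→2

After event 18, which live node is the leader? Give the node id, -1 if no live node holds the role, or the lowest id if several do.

4

after 1 — timeout(4): n4:cand/t1/[-]
after 2 — deliver 4→1: n1:foll/t1/[-]
after 3 — deliver 1→4: ·
after 4 — deliver 4→3: n3:foll/t1/[-]
after 5 — deliver 3→4: n4:lead/t1/[-]
after 6 — deliver 4→0: n0:foll/t1/[-]
after 7 — deliver 0→4: ·
after 8 — deliver 4→2: n2:foll/t1/[-]
after 9 — deliver 2→4: ·
after 10 — deliver 2→3: ·
after 11 — deliver 3→2: ·
after 12 — crash(3): n3:✗foll/t1/[-]
after 13 — recover(3): n3:foll/t1/[-]
after 14 — deliver 4→3: ·
after 15 — deliver 0→3: ·
after 16 — deliver 1→0: ·
after 17 — timeout(0): n0:cand/t2/[-]
after 18 — deliver 0→2: n2:foll/t2/[-]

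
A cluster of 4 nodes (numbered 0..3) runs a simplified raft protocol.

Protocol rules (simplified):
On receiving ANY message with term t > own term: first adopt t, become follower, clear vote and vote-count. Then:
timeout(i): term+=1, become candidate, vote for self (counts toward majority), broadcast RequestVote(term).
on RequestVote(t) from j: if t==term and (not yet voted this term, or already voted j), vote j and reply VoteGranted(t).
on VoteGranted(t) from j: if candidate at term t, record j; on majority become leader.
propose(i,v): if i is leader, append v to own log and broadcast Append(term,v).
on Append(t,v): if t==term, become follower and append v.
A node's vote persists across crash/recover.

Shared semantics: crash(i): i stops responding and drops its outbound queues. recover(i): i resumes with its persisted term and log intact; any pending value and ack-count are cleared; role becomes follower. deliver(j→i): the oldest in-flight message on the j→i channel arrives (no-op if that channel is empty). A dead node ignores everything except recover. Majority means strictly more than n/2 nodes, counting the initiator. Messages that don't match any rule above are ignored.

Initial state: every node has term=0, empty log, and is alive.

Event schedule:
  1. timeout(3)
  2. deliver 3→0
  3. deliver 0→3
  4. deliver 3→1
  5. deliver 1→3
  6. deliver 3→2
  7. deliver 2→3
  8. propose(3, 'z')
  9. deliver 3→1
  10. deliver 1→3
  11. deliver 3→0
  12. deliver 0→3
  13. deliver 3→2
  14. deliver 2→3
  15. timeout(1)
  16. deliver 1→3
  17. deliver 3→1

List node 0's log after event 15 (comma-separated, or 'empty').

step 1 timeout(3): 3={cand,t=1,log=-}
step 2 deliver 3→0: 0={foll,t=1,log=-}
step 3 deliver 0→3: —
step 4 deliver 3→1: 1={foll,t=1,log=-}
step 5 deliver 1→3: 3={lead,t=1,log=-}
step 6 deliver 3→2: 2={foll,t=1,log=-}
step 7 deliver 2→3: —
step 8 propose(3,'z'): 3={lead,t=1,log=z}
step 9 deliver 3→1: 1={foll,t=1,log=z}
step 10 deliver 1→3: —
step 11 deliver 3→0: 0={foll,t=1,log=z}
step 12 deliver 0→3: —
step 13 deliver 3→2: 2={foll,t=1,log=z}
step 14 deliver 2→3: —
step 15 timeout(1): 1={cand,t=2,log=z}

z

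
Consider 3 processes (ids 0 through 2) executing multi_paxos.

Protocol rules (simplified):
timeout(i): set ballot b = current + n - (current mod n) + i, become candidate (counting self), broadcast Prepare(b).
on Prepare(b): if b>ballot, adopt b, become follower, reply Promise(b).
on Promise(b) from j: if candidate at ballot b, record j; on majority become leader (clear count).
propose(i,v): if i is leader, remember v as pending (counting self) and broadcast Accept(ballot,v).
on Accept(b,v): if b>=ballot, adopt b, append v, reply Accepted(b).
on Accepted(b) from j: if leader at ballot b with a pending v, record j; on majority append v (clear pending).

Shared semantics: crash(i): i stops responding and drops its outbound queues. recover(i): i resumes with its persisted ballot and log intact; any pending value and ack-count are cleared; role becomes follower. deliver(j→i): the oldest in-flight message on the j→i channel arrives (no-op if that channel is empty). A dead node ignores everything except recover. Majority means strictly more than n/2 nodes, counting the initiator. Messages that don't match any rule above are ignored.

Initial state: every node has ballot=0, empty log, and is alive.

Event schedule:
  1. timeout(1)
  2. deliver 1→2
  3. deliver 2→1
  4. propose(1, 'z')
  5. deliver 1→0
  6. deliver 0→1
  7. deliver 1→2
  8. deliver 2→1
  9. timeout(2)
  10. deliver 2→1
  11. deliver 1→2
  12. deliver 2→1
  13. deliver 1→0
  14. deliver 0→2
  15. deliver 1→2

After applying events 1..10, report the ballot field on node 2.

8

1. timeout(1):  <1:cand b4 ->
2. deliver 1→2:  <2:foll b4 ->
3. deliver 2→1:  <1:lead b4 ->
4. propose(1,'z'):  nop
5. deliver 1→0:  <0:foll b4 ->
6. deliver 0→1:  nop
7. deliver 1→2:  <2:foll b4 z>
8. deliver 2→1:  <1:lead b4 z>
9. timeout(2):  <2:cand b8 z>
10. deliver 2→1:  <1:foll b8 z>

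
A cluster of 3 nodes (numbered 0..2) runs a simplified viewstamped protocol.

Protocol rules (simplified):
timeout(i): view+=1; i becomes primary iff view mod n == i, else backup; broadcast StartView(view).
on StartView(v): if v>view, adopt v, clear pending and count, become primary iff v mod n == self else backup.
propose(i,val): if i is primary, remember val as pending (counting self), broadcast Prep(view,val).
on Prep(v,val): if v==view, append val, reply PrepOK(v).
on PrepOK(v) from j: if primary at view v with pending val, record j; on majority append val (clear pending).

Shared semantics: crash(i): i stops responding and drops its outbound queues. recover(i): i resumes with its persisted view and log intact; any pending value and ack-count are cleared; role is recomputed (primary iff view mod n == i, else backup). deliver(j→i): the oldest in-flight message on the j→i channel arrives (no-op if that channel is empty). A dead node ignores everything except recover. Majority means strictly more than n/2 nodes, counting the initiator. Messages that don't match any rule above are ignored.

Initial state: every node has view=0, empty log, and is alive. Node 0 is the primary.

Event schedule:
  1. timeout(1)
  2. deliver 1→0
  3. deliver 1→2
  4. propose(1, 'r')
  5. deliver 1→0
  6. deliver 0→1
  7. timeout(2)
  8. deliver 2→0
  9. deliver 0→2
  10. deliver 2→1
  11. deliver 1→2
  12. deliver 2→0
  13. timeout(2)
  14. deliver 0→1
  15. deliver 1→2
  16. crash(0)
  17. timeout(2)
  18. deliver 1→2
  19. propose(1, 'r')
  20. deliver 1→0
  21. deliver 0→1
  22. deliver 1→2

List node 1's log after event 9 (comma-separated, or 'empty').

1. timeout(1):  <1:prim v1 ->
2. deliver 1→0:  <0:back v1 ->
3. deliver 1→2:  <2:back v1 ->
4. propose(1,'r'):  nop
5. deliver 1→0:  <0:back v1 r>
6. deliver 0→1:  <1:prim v1 r>
7. timeout(2):  <2:prim v2 ->
8. deliver 2→0:  <0:back v2 r>
9. deliver 0→2:  nop

r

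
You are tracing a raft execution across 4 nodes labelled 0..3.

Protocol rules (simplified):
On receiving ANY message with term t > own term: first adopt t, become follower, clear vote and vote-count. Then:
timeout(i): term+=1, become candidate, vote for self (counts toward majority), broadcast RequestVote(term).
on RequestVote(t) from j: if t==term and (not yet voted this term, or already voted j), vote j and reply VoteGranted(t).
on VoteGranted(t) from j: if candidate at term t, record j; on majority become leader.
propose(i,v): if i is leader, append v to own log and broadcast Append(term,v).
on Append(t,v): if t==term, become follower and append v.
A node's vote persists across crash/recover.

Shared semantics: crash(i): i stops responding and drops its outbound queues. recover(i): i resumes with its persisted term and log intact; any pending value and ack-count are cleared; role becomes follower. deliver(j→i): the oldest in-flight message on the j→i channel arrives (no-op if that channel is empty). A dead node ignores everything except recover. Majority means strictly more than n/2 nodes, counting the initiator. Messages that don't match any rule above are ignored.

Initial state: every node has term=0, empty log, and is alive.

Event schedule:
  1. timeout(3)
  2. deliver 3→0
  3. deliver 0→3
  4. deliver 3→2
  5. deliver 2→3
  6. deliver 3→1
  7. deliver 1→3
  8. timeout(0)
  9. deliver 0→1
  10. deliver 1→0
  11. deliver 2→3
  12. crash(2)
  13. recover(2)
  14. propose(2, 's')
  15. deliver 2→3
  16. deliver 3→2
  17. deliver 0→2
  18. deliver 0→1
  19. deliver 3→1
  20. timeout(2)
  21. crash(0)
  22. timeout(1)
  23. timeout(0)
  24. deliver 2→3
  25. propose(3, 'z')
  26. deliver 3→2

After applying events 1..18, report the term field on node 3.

1

1. timeout(3):  <3:cand t1 ->
2. deliver 3→0:  <0:foll t1 ->
3. deliver 0→3:  nop
4. deliver 3→2:  <2:foll t1 ->
5. deliver 2→3:  <3:lead t1 ->
6. deliver 3→1:  <1:foll t1 ->
7. deliver 1→3:  nop
8. timeout(0):  <0:cand t2 ->
9. deliver 0→1:  <1:foll t2 ->
10. deliver 1→0:  nop
11. deliver 2→3:  nop
12. crash(2):  <2:✗foll t1 ->
13. recover(2):  <2:foll t1 ->
14. propose(2,'s'):  nop
15. deliver 2→3:  nop
16. deliver 3→2:  nop
17. deliver 0→2:  <2:foll t2 ->
18. deliver 0→1:  nop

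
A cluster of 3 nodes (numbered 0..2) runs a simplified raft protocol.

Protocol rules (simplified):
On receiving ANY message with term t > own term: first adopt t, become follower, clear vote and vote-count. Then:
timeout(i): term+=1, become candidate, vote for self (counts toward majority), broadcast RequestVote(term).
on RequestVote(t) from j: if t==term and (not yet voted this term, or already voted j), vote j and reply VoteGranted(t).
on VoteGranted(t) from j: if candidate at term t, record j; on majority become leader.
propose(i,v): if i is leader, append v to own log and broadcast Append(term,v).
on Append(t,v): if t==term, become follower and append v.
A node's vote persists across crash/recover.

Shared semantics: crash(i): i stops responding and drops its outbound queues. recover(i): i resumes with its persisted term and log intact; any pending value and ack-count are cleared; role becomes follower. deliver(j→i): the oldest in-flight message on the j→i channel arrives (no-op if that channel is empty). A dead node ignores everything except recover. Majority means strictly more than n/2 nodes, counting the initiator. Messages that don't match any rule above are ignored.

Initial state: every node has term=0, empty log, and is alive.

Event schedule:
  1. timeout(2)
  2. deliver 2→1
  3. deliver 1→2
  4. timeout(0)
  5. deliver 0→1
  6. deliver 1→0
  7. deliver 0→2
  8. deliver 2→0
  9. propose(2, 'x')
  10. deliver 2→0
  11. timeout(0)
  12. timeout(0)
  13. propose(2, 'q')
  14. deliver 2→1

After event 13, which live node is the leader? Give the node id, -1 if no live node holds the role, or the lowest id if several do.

1. timeout(2):  <2:cand t1 ->
2. deliver 2→1:  <1:foll t1 ->
3. deliver 1→2:  <2:lead t1 ->
4. timeout(0):  <0:cand t1 ->
5. deliver 0→1:  nop
6. deliver 1→0:  nop
7. deliver 0→2:  nop
8. deliver 2→0:  nop
9. propose(2,'x'):  <2:lead t1 x>
10. deliver 2→0:  <0:foll t1 x>
11. timeout(0):  <0:cand t2 x>
12. timeout(0):  <0:cand t3 x>
13. propose(2,'q'):  <2:lead t1 x,q>

2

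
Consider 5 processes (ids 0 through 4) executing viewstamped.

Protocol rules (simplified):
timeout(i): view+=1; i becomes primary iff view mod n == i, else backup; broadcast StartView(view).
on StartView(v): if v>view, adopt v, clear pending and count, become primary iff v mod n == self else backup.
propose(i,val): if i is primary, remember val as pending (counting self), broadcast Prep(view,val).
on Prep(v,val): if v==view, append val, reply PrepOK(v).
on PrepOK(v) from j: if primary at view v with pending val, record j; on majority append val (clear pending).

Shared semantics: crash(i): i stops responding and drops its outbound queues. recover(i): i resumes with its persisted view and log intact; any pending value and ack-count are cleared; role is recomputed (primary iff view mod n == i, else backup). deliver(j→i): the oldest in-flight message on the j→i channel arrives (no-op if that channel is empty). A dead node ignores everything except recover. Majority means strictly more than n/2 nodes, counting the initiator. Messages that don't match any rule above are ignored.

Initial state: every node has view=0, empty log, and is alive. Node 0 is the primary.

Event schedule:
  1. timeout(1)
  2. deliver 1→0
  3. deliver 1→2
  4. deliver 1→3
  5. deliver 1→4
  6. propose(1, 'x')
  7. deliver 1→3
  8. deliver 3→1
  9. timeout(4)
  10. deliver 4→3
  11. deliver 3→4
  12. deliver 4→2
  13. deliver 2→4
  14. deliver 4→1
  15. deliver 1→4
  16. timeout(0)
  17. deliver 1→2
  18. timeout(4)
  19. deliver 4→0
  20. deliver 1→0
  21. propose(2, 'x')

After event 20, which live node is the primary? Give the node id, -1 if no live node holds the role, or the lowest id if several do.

[1] timeout(1) → N1(prim v1 [-])
[2] deliver 1→0 → N0(back v1 [-])
[3] deliver 1→2 → N2(back v1 [-])
[4] deliver 1→3 → N3(back v1 [-])
[5] deliver 1→4 → N4(back v1 [-])
[6] propose(1,'x') → ∅
[7] deliver 1→3 → N3(back v1 [x])
[8] deliver 3→1 → ∅
[9] timeout(4) → N4(back v2 [-])
[10] deliver 4→3 → N3(back v2 [x])
[11] deliver 3→4 → ∅
[12] deliver 4→2 → N2(prim v2 [-])
[13] deliver 2→4 → ∅
[14] deliver 4→1 → N1(back v2 [-])
[15] deliver 1→4 → ∅
[16] timeout(0) → N0(back v2 [-])
[17] deliver 1→2 → ∅
[18] timeout(4) → N4(back v3 [-])
[19] deliver 4→0 → ∅
[20] deliver 1→0 → ∅

2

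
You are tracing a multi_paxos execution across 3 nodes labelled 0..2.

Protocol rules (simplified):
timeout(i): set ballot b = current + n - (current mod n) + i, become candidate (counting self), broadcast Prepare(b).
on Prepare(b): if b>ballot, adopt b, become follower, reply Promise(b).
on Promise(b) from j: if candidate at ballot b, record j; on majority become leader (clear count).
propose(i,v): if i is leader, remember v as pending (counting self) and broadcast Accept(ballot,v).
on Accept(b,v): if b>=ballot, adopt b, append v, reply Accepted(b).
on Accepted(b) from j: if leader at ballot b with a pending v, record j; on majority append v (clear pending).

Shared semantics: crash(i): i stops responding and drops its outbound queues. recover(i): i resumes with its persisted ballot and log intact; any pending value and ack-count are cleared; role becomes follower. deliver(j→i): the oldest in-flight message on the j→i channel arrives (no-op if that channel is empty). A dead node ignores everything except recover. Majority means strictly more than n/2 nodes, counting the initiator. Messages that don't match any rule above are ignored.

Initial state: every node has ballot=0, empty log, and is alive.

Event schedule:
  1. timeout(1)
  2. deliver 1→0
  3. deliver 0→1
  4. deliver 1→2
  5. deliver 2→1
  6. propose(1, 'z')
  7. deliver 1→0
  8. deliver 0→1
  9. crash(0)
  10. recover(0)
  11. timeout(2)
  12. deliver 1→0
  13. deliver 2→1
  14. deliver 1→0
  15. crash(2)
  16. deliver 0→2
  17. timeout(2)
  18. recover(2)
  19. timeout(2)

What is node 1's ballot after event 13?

1. timeout(1):  <1:cand b4 ->
2. deliver 1→0:  <0:foll b4 ->
3. deliver 0→1:  <1:lead b4 ->
4. deliver 1→2:  <2:foll b4 ->
5. deliver 2→1:  nop
6. propose(1,'z'):  nop
7. deliver 1→0:  <0:foll b4 z>
8. deliver 0→1:  <1:lead b4 z>
9. crash(0):  <0:✗foll b4 z>
10. recover(0):  <0:foll b4 z>
11. timeout(2):  <2:cand b8 ->
12. deliver 1→0:  nop
13. deliver 2→1:  <1:foll b8 z>

8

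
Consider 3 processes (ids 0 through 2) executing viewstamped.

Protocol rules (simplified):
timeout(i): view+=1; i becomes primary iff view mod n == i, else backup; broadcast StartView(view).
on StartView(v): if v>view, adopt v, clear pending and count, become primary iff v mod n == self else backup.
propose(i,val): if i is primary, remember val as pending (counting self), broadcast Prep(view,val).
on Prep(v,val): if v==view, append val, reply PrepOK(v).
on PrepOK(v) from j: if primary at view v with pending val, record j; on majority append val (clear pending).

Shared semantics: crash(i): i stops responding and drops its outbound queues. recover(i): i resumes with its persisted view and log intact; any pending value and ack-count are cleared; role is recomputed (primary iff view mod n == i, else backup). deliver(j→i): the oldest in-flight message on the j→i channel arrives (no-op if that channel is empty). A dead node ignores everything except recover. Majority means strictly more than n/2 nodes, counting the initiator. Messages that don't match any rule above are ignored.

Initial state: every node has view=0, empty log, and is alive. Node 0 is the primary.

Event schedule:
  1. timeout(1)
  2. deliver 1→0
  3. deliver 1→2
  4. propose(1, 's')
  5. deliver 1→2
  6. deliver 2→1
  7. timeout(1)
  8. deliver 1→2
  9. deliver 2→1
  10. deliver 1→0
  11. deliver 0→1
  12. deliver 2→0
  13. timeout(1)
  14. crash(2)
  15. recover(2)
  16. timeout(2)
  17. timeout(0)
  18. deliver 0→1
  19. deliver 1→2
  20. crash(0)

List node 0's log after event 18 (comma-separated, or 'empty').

1. timeout(1):  <1:prim v1 ->
2. deliver 1→0:  <0:back v1 ->
3. deliver 1→2:  <2:back v1 ->
4. propose(1,'s'):  nop
5. deliver 1→2:  <2:back v1 s>
6. deliver 2→1:  <1:prim v1 s>
7. timeout(1):  <1:back v2 s>
8. deliver 1→2:  <2:prim v2 s>
9. deliver 2→1:  nop
10. deliver 1→0:  <0:back v1 s>
11. deliver 0→1:  nop
12. deliver 2→0:  nop
13. timeout(1):  <1:back v3 s>
14. crash(2):  <2:✗prim v2 s>
15. recover(2):  <2:prim v2 s>
16. timeout(2):  <2:back v3 s>
17. timeout(0):  <0:back v2 s>
18. deliver 0→1:  nop

s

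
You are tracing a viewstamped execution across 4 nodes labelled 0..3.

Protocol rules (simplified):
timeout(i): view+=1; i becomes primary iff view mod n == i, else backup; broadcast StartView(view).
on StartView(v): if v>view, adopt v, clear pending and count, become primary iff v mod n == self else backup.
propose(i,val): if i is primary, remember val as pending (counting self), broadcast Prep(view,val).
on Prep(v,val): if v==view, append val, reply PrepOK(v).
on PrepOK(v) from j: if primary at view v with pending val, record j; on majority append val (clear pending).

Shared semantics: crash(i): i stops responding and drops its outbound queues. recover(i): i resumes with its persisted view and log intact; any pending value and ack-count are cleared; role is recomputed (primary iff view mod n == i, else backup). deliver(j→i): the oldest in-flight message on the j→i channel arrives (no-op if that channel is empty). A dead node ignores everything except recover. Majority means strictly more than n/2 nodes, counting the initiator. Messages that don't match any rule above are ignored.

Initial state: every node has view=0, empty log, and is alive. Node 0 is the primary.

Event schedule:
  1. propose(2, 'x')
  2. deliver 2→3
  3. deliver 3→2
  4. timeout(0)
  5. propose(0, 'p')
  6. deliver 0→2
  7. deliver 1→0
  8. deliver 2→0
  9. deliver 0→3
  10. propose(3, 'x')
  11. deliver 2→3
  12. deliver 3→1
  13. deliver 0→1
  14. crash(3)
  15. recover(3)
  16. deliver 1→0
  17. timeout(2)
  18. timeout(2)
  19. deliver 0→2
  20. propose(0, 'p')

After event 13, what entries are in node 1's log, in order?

[1] propose(2,'x') → ∅
[2] deliver 2→3 → ∅
[3] deliver 3→2 → ∅
[4] timeout(0) → N0(back v1 [-])
[5] propose(0,'p') → ∅
[6] deliver 0→2 → N2(back v1 [-])
[7] deliver 1→0 → ∅
[8] deliver 2→0 → ∅
[9] deliver 0→3 → N3(back v1 [-])
[10] propose(3,'x') → ∅
[11] deliver 2→3 → ∅
[12] deliver 3→1 → ∅
[13] deliver 0→1 → N1(prim v1 [-])

empty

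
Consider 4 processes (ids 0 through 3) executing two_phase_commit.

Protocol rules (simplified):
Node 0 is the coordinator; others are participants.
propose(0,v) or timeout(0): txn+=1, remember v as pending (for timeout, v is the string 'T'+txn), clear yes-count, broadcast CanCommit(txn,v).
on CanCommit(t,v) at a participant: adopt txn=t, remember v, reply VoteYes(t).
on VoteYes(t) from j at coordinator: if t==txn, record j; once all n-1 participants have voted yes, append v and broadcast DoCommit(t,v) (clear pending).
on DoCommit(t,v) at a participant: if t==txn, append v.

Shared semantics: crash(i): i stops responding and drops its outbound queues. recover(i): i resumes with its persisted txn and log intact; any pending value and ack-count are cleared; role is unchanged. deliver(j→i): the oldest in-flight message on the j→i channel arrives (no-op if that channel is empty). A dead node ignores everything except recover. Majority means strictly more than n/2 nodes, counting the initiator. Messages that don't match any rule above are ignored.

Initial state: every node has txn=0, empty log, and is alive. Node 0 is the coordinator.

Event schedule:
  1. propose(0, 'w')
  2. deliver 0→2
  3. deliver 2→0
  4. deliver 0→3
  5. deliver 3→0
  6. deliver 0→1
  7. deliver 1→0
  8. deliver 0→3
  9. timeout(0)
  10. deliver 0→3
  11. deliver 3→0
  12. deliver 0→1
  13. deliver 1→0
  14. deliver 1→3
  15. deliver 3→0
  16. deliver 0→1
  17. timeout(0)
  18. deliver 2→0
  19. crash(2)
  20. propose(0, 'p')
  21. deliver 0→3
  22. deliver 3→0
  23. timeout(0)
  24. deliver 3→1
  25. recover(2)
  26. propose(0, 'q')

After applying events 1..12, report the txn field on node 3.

step 1 propose(0,'w'): 0={coor,t=1,log=-}
step 2 deliver 0→2: 2={part,t=1,log=-}
step 3 deliver 2→0: —
step 4 deliver 0→3: 3={part,t=1,log=-}
step 5 deliver 3→0: —
step 6 deliver 0→1: 1={part,t=1,log=-}
step 7 deliver 1→0: 0={coor,t=1,log=w}
step 8 deliver 0→3: 3={part,t=1,log=w}
step 9 timeout(0): 0={coor,t=2,log=w}
step 10 deliver 0→3: 3={part,t=2,log=w}
step 11 deliver 3→0: —
step 12 deliver 0→1: 1={part,t=1,log=w}

2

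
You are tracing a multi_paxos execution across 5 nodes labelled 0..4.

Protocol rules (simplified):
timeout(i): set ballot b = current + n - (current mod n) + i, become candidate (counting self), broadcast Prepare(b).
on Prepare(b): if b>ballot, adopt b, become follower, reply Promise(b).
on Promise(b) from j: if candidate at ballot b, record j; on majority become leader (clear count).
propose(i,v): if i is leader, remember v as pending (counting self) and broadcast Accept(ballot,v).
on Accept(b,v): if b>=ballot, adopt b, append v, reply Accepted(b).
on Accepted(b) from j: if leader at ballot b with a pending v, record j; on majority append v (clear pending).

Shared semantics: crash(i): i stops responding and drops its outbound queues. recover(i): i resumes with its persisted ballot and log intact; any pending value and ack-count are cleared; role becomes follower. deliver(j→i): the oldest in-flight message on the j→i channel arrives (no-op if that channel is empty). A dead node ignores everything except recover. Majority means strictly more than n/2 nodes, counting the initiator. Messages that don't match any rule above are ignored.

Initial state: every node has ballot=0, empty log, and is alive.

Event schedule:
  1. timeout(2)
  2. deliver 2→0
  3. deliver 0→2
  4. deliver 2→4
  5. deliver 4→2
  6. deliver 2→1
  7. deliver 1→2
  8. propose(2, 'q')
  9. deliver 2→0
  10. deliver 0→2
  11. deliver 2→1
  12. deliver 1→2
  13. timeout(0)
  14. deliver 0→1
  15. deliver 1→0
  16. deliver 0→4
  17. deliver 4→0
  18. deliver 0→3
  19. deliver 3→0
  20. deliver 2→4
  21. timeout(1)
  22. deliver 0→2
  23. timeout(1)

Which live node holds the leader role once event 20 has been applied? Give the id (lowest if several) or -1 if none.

1. timeout(2):  <2:cand b7 ->
2. deliver 2→0:  <0:foll b7 ->
3. deliver 0→2:  nop
4. deliver 2→4:  <4:foll b7 ->
5. deliver 4→2:  <2:lead b7 ->
6. deliver 2→1:  <1:foll b7 ->
7. deliver 1→2:  nop
8. propose(2,'q'):  nop
9. deliver 2→0:  <0:foll b7 q>
10. deliver 0→2:  nop
11. deliver 2→1:  <1:foll b7 q>
12. deliver 1→2:  <2:lead b7 q>
13. timeout(0):  <0:cand b10 q>
14. deliver 0→1:  <1:foll b10 q>
15. deliver 1→0:  nop
16. deliver 0→4:  <4:foll b10 ->
17. deliver 4→0:  <0:lead b10 q>
18. deliver 0→3:  <3:foll b10 ->
19. deliver 3→0:  nop
20. deliver 2→4:  nop

0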